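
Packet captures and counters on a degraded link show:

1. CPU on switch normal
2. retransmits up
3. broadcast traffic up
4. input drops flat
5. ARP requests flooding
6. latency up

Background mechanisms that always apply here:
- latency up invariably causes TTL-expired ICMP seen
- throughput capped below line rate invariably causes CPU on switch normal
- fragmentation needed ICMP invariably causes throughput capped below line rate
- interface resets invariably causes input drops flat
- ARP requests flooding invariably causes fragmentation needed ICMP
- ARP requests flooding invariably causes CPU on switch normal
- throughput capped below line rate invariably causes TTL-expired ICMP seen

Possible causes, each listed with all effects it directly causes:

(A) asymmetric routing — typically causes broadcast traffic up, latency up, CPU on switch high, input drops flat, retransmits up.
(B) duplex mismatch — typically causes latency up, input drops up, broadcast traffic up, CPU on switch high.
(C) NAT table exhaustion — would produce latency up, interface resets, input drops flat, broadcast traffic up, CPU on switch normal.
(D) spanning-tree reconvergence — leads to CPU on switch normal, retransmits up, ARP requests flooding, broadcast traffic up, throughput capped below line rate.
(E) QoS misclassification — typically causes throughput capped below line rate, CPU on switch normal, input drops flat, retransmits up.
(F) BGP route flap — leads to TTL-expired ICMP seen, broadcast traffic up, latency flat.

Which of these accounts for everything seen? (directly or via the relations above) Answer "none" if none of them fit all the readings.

Checking each candidate against the observations:
(A) asymmetric routing — CPU on switch normal ✗; retransmits up ✓; broadcast traffic up ✓; input drops flat ✓; ARP requests flooding ✗; latency up ✓
(B) duplex mismatch — CPU on switch normal ✗; retransmits up ✗; broadcast traffic up ✓; input drops flat ✗; ARP requests flooding ✗; latency up ✓
(C) NAT table exhaustion — CPU on switch normal ✓; retransmits up ✗; broadcast traffic up ✓; input drops flat ✓; ARP requests flooding ✗; latency up ✓
(D) spanning-tree reconvergence — CPU on switch normal ✓; retransmits up ✓; broadcast traffic up ✓; input drops flat ✗; ARP requests flooding ✓; latency up ✗
(E) QoS misclassification — CPU on switch normal ✓; retransmits up ✓; broadcast traffic up ✗; input drops flat ✓; ARP requests flooding ✗; latency up ✗
(F) BGP route flap — fails on CPU on switch normal, retransmits up, input drops flat, ARP requests flooding, latency up (predicts latency flat, not latency up)
None of the listed candidates fits everything.

none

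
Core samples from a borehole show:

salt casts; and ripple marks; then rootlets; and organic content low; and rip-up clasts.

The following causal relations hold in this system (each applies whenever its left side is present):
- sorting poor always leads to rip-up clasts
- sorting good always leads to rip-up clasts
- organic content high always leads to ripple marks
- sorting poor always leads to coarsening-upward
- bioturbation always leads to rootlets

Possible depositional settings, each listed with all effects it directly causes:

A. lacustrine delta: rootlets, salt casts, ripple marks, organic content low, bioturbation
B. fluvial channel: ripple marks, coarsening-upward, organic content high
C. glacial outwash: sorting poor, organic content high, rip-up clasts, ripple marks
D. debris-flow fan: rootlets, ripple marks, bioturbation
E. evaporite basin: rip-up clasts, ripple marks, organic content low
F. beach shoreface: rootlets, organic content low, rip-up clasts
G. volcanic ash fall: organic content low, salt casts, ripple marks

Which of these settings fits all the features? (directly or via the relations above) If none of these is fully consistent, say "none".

none

Checking each candidate against the observations:
(A) lacustrine delta — salt casts yes; ripple marks yes; rootlets yes; organic content low yes; rip-up clasts NO
(B) fluvial channel — salt casts NO; ripple marks yes; rootlets NO; organic content low NO; rip-up clasts NO
(C) glacial outwash — salt casts NO; ripple marks yes; rootlets NO; organic content low NO; rip-up clasts yes
(D) debris-flow fan — salt casts NO; ripple marks yes; rootlets yes; organic content low NO; rip-up clasts NO
(E) evaporite basin — salt casts NO; ripple marks yes; rootlets NO; organic content low yes; rip-up clasts yes
(F) beach shoreface — does not account for salt casts, ripple marks
(G) volcanic ash fall — does not account for rootlets, rip-up clasts
Every candidate fails on at least one observation.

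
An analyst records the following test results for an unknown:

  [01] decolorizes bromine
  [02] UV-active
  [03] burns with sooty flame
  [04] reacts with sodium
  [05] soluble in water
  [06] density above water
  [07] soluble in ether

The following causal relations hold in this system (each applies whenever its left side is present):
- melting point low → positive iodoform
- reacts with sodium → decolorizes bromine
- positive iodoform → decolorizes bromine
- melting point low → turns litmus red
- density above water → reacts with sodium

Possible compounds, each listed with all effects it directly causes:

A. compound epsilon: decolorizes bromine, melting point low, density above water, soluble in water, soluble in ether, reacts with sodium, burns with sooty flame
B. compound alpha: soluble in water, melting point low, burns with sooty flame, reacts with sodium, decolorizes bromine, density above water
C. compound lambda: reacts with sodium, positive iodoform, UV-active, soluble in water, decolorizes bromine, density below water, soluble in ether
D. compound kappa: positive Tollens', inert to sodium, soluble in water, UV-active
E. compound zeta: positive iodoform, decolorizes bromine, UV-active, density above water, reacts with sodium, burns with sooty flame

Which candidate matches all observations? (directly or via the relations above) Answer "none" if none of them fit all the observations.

none

Per-candidate check:
(A) compound epsilon — decolorizes bromine ✓; UV-active ✗; burns with sooty flame ✓; reacts with sodium ✓; soluble in water ✓; density above water ✓; soluble in ether ✓
(B) compound alpha — does not account for UV-active, soluble in ether
(C) compound lambda — decolorizes bromine ✓; UV-active ✓; burns with sooty flame ✗; reacts with sodium ✓; soluble in water ✓; density above water ✗; soluble in ether ✓
(D) compound kappa — fails on decolorizes bromine, burns with sooty flame, reacts with sodium, density above water, soluble in ether (predicts inert to sodium, not reacts with sodium)
(E) compound zeta — decolorizes bromine ✓; UV-active ✓; burns with sooty flame ✓; reacts with sodium ✓; soluble in water ✗; density above water ✓; soluble in ether ✗
Every candidate fails on at least one observation.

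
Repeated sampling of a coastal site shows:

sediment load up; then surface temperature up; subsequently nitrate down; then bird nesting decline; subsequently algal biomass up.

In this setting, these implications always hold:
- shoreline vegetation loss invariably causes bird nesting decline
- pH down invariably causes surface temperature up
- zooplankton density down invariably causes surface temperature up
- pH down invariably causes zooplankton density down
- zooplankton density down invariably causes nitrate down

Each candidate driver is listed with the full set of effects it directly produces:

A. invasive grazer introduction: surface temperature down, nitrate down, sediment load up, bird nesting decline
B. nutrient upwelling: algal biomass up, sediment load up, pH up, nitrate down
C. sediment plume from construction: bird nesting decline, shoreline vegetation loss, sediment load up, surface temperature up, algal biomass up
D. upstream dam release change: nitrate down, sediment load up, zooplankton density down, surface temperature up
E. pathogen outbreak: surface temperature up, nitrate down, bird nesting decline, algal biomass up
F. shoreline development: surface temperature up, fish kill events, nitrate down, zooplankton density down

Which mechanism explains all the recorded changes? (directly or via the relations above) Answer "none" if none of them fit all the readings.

none

Per-candidate check:
(A) invasive grazer introduction — fails on surface temperature up, algal biomass up (predicts surface temperature down, not surface temperature up)
(B) nutrient upwelling — sediment load up match; surface temperature up miss; nitrate down match; bird nesting decline miss; algal biomass up match
(C) sediment plume from construction — does not account for nitrate down
(D) upstream dam release change — does not account for bird nesting decline, algal biomass up
(E) pathogen outbreak — sediment load up miss; surface temperature up match; nitrate down match; bird nesting decline match; algal biomass up match
(F) shoreline development — sediment load up miss; surface temperature up match; nitrate down match; bird nesting decline miss; algal biomass up miss
Every candidate fails on at least one observation.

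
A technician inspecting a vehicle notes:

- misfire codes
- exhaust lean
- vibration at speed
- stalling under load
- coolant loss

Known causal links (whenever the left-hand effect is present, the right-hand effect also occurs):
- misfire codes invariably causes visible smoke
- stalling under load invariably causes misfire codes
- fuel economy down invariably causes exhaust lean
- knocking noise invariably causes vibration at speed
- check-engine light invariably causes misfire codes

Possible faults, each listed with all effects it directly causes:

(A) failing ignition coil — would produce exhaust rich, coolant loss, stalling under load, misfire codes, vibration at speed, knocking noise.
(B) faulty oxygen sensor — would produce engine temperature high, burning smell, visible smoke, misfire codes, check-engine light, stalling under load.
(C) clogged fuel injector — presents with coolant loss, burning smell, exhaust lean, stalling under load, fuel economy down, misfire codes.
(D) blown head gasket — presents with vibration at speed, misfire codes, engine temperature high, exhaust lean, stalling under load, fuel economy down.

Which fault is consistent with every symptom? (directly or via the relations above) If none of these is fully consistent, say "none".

Per-candidate check:
(A) failing ignition coil — misfire codes match; exhaust lean miss; vibration at speed match; stalling under load match; coolant loss match
(B) faulty oxygen sensor — misfire codes match; exhaust lean miss; vibration at speed miss; stalling under load match; coolant loss miss
(C) clogged fuel injector — misfire codes match; exhaust lean match; vibration at speed miss; stalling under load match; coolant loss match
(D) blown head gasket — misfire codes match; exhaust lean match; vibration at speed match; stalling under load match; coolant loss miss
No candidate is consistent with all observations.

none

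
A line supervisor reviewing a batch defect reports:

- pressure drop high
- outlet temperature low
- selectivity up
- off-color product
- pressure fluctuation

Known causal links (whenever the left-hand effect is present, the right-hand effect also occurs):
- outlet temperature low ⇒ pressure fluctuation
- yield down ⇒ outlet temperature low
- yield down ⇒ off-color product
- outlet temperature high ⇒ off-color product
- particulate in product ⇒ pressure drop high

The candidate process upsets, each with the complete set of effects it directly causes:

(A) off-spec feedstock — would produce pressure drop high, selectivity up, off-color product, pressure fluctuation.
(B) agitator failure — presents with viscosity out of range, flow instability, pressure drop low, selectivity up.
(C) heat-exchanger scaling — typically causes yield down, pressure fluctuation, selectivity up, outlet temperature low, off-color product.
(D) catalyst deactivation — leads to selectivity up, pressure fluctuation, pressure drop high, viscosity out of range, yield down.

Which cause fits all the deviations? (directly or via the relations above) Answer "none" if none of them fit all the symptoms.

Testing each hypothesis:
(A) off-spec feedstock — pressure drop high +; outlet temperature low -; selectivity up +; off-color product +; pressure fluctuation +
(B) agitator failure — pressure drop high -; outlet temperature low -; selectivity up +; off-color product -; pressure fluctuation -
(C) heat-exchanger scaling — does not account for pressure drop high
(D) catalyst deactivation — pressure drop high +; outlet temperature low + (through yield down → outlet temperature low); selectivity up +; off-color product + (through yield down → off-color product); pressure fluctuation +
(D) is the only candidate with no mismatches.

D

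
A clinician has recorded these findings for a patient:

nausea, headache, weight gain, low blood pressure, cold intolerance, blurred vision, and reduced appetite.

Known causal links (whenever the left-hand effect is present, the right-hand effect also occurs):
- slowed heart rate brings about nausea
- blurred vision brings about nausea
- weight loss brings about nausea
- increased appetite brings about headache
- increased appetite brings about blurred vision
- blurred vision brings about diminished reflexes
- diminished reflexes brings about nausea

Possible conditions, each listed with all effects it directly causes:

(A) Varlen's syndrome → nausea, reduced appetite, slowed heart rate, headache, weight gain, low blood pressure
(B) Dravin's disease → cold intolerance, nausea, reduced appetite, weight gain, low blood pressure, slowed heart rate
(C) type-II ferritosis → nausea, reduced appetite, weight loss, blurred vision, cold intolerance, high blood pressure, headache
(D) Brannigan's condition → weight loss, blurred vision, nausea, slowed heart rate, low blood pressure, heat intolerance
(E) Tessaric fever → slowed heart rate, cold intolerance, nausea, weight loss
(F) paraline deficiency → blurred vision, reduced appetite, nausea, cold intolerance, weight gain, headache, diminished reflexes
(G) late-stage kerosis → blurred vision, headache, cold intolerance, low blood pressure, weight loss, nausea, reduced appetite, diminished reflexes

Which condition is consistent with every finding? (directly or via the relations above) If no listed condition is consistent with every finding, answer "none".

none

Testing each hypothesis:
(A) Varlen's syndrome — nausea ✓; headache ✓; weight gain ✓; low blood pressure ✓; cold intolerance ✗; blurred vision ✗; reduced appetite ✓
(B) Dravin's disease — does not account for headache, blurred vision
(C) type-II ferritosis — nausea ✓; headache ✓; weight gain ✗; low blood pressure ✗; cold intolerance ✓; blurred vision ✓; reduced appetite ✓
(D) Brannigan's condition — nausea ✓; headache ✗; weight gain ✗; low blood pressure ✓; cold intolerance ✗; blurred vision ✓; reduced appetite ✗
(E) Tessaric fever — nausea ✓; headache ✗; weight gain ✗; low blood pressure ✗; cold intolerance ✓; blurred vision ✗; reduced appetite ✗
(F) paraline deficiency — nausea ✓; headache ✓; weight gain ✓; low blood pressure ✗; cold intolerance ✓; blurred vision ✓; reduced appetite ✓
(G) late-stage kerosis — fails on weight gain (predicts weight loss, not weight gain)
No candidate is consistent with all observations.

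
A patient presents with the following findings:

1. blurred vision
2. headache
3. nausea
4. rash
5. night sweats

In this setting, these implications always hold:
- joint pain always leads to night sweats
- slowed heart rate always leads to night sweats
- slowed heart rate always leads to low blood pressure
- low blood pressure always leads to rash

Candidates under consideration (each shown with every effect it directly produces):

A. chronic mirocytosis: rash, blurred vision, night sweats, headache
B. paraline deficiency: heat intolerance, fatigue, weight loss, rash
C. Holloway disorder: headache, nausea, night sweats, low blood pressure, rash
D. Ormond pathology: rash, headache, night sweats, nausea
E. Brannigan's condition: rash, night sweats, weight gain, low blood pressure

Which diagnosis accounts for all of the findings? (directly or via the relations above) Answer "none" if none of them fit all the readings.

none

Checking each candidate against the observations:
(A) chronic mirocytosis — does not account for nausea
(B) paraline deficiency — blurred vision -; headache -; nausea -; rash +; night sweats -
(C) Holloway disorder — does not account for blurred vision
(D) Ormond pathology — blurred vision -; headache +; nausea +; rash +; night sweats +
(E) Brannigan's condition — blurred vision -; headache -; nausea -; rash +; night sweats +
Every candidate fails on at least one observation.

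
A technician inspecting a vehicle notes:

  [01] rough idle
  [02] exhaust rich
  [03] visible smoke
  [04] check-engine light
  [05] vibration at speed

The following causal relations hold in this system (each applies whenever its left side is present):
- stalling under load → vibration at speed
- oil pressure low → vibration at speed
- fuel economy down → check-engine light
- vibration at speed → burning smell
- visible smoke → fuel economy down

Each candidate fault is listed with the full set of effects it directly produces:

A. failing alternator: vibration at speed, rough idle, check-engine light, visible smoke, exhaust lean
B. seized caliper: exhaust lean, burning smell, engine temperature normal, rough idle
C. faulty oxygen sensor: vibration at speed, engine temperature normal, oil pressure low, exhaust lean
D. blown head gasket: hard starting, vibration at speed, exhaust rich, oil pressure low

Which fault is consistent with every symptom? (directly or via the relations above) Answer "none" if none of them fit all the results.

none

Testing each hypothesis:
(A) failing alternator — fails on exhaust rich (predicts exhaust lean, not exhaust rich)
(B) seized caliper — fails on exhaust rich, visible smoke, check-engine light, vibration at speed (predicts exhaust lean, not exhaust rich)
(C) faulty oxygen sensor — fails on rough idle, exhaust rich, visible smoke, check-engine light (predicts exhaust lean, not exhaust rich)
(D) blown head gasket — rough idle -; exhaust rich +; visible smoke -; check-engine light -; vibration at speed +
Every candidate fails on at least one observation.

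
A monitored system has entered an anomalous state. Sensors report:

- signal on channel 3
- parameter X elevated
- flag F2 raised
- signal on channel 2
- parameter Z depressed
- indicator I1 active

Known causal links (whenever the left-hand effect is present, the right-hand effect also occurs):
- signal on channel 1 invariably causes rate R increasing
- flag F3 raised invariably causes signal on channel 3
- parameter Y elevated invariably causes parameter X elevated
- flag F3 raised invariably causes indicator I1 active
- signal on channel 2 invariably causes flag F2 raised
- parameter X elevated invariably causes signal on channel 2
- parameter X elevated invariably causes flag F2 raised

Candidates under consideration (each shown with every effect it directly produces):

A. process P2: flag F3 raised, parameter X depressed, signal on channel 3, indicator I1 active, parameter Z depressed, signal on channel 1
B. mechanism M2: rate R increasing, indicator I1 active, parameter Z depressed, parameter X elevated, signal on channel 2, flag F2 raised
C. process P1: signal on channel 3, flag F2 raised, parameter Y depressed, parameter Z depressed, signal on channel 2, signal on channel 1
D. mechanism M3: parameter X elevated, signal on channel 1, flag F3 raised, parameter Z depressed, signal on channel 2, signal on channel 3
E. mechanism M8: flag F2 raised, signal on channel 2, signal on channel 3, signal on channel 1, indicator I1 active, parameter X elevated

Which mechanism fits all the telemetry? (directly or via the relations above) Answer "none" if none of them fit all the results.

Checking each candidate against the observations:
(A) process P2 — fails on parameter X elevated, flag F2 raised, signal on channel 2 (predicts parameter X depressed, not parameter X elevated)
(B) mechanism M2 — does not account for signal on channel 3
(C) process P1 — signal on channel 3 match; parameter X elevated miss; flag F2 raised match; signal on channel 2 match; parameter Z depressed match; indicator I1 active miss
(D) mechanism M3 — signal on channel 3 match; parameter X elevated match; flag F2 raised match (by signal on channel 2 → flag F2 raised); signal on channel 2 match; parameter Z depressed match; indicator I1 active match (by flag F3 raised → indicator I1 active)
(E) mechanism M8 — signal on channel 3 match; parameter X elevated match; flag F2 raised match; signal on channel 2 match; parameter Z depressed miss; indicator I1 active match
(D) alone accounts for all the evidence.

D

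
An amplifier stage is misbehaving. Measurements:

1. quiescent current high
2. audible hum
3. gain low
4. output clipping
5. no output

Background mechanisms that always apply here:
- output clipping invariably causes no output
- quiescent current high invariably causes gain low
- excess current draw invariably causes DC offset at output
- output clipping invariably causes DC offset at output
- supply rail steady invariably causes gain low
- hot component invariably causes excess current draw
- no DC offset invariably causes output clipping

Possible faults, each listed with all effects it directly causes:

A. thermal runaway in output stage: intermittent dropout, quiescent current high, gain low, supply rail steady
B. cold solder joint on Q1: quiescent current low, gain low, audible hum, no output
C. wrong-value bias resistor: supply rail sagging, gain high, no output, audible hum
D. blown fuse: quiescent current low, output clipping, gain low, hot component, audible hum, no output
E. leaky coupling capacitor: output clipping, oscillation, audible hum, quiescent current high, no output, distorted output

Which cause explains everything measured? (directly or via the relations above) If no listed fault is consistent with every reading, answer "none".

For each candidate, compare predicted effects to what was observed:
(A) thermal runaway in output stage — does not account for audible hum, output clipping, no output
(B) cold solder joint on Q1 — quiescent current high ✗; audible hum ✓; gain low ✓; output clipping ✗; no output ✓
(C) wrong-value bias resistor — quiescent current high ✗; audible hum ✓; gain low ✗; output clipping ✗; no output ✓
(D) blown fuse — quiescent current high ✗; audible hum ✓; gain low ✓; output clipping ✓; no output ✓
(E) leaky coupling capacitor — accounts for every observation (gain low via quiescent current high → gain low)
(E) alone accounts for all the evidence.

E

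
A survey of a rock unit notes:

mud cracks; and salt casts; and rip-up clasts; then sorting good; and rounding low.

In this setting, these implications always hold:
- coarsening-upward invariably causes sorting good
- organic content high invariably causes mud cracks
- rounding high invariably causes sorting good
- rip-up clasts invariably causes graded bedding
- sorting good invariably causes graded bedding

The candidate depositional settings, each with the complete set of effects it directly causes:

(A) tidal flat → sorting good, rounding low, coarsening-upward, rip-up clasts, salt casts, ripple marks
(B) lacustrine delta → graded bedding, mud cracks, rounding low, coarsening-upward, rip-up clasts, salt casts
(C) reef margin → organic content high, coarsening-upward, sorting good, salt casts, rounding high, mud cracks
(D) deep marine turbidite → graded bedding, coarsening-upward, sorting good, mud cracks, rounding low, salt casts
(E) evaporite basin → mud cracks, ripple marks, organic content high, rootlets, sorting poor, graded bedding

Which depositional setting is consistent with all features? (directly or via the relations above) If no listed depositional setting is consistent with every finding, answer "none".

Per-candidate check:
(A) tidal flat — mud cracks miss; salt casts match; rip-up clasts match; sorting good match; rounding low match
(B) lacustrine delta — accounts for every observation (sorting good via coarsening-upward → sorting good)
(C) reef margin — mud cracks match; salt casts match; rip-up clasts miss; sorting good match; rounding low miss
(D) deep marine turbidite — mud cracks match; salt casts match; rip-up clasts miss; sorting good match; rounding low match
(E) evaporite basin — mud cracks match; salt casts miss; rip-up clasts miss; sorting good miss; rounding low miss
(B) is the only candidate with no mismatches.

B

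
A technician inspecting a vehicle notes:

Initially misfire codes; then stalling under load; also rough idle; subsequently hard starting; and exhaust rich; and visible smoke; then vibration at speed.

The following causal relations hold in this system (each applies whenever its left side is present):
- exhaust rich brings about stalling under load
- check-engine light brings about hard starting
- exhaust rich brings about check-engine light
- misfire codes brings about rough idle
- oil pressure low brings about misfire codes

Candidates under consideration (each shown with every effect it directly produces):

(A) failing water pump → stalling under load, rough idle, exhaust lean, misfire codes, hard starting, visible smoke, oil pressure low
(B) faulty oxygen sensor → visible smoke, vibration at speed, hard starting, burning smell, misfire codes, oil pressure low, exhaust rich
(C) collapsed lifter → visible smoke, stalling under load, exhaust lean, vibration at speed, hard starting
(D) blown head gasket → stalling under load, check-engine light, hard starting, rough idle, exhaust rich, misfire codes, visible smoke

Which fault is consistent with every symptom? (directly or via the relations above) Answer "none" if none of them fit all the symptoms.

Testing each hypothesis:
(A) failing water pump — fails on exhaust rich, vibration at speed (predicts exhaust lean, not exhaust rich)
(B) faulty oxygen sensor — misfire codes +; stalling under load + (by exhaust rich → stalling under load); rough idle + (by misfire codes → rough idle); hard starting +; exhaust rich +; visible smoke +; vibration at speed +
(C) collapsed lifter — misfire codes -; stalling under load +; rough idle -; hard starting +; exhaust rich -; visible smoke +; vibration at speed +
(D) blown head gasket — misfire codes +; stalling under load +; rough idle +; hard starting +; exhaust rich +; visible smoke +; vibration at speed -
Only (B) is consistent with every observation.

B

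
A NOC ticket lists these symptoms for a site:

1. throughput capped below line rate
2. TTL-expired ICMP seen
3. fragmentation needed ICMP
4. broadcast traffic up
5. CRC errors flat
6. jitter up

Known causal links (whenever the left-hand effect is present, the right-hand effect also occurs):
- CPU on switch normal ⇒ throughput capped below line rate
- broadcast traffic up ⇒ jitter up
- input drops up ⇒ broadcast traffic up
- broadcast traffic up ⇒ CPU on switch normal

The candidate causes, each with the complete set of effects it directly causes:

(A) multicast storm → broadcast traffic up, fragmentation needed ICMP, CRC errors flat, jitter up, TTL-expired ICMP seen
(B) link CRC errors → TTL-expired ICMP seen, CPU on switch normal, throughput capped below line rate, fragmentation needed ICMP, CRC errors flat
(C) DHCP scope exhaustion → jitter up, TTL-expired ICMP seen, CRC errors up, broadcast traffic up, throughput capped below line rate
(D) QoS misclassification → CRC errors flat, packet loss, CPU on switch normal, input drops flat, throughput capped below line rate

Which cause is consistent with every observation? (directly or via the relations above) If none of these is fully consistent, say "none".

Checking each candidate against the observations:
(A) multicast storm — throughput capped below line rate ✓ (by broadcast traffic up → CPU on switch normal → throughput capped below line rate); TTL-expired ICMP seen ✓; fragmentation needed ICMP ✓; broadcast traffic up ✓; CRC errors flat ✓; jitter up ✓
(B) link CRC errors — throughput capped below line rate ✓; TTL-expired ICMP seen ✓; fragmentation needed ICMP ✓; broadcast traffic up ✗; CRC errors flat ✓; jitter up ✗
(C) DHCP scope exhaustion — fails on fragmentation needed ICMP, CRC errors flat (predicts CRC errors up, not CRC errors flat)
(D) QoS misclassification — does not account for TTL-expired ICMP seen, fragmentation needed ICMP, broadcast traffic up, jitter up
(A) alone accounts for all the evidence.

A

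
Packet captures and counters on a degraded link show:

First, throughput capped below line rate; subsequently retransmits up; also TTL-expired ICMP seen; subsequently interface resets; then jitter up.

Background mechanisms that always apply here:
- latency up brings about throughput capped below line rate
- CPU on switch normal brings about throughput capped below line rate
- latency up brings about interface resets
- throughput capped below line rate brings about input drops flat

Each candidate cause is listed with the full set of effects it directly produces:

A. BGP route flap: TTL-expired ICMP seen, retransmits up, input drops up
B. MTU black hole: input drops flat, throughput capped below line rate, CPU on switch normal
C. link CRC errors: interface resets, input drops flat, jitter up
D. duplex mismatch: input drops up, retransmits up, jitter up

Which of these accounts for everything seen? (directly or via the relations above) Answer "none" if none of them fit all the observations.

none

Checking each candidate against the observations:
(A) BGP route flap — throughput capped below line rate miss; retransmits up match; TTL-expired ICMP seen match; interface resets miss; jitter up miss
(B) MTU black hole — does not account for retransmits up, TTL-expired ICMP seen, interface resets, jitter up
(C) link CRC errors — throughput capped below line rate miss; retransmits up miss; TTL-expired ICMP seen miss; interface resets match; jitter up match
(D) duplex mismatch — throughput capped below line rate miss; retransmits up match; TTL-expired ICMP seen miss; interface resets miss; jitter up match
None of the listed candidates fits everything.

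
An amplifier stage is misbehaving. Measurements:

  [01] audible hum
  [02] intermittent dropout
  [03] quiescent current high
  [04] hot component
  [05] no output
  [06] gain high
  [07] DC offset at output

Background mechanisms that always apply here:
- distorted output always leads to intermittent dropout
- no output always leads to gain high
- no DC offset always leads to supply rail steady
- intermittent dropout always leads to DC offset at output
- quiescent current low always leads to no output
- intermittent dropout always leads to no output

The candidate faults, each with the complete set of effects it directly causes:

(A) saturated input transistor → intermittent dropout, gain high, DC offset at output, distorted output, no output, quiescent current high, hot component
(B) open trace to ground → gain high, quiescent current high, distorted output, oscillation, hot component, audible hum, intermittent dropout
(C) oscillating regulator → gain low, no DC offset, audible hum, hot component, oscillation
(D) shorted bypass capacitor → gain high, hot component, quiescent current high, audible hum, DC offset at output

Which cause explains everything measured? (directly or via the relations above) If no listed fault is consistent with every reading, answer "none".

Testing each hypothesis:
(A) saturated input transistor — does not account for audible hum
(B) open trace to ground — accounts for every observation (no output through intermittent dropout → no output)
(C) oscillating regulator — audible hum match; intermittent dropout miss; quiescent current high miss; hot component match; no output miss; gain high miss; DC offset at output miss
(D) shorted bypass capacitor — audible hum match; intermittent dropout miss; quiescent current high match; hot component match; no output miss; gain high match; DC offset at output match
(B) alone accounts for all the evidence.

B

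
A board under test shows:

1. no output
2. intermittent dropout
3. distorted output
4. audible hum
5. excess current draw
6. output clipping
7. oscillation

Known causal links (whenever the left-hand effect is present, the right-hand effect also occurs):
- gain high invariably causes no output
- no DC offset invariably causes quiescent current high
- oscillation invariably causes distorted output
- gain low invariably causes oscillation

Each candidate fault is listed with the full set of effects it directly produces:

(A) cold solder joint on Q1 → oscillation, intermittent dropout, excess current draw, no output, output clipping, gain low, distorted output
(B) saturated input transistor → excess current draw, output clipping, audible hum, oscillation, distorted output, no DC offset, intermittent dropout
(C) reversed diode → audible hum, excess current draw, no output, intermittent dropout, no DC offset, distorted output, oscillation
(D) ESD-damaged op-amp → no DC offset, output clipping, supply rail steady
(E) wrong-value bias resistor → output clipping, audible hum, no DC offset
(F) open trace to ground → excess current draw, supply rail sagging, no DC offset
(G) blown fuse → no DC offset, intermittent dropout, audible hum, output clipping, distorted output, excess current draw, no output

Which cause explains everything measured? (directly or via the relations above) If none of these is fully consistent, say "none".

none

Per-candidate check:
(A) cold solder joint on Q1 — no output ✓; intermittent dropout ✓; distorted output ✓; audible hum ✗; excess current draw ✓; output clipping ✓; oscillation ✓
(B) saturated input transistor — does not account for no output
(C) reversed diode — no output ✓; intermittent dropout ✓; distorted output ✓; audible hum ✓; excess current draw ✓; output clipping ✗; oscillation ✓
(D) ESD-damaged op-amp — no output ✗; intermittent dropout ✗; distorted output ✗; audible hum ✗; excess current draw ✗; output clipping ✓; oscillation ✗
(E) wrong-value bias resistor — no output ✗; intermittent dropout ✗; distorted output ✗; audible hum ✓; excess current draw ✗; output clipping ✓; oscillation ✗
(F) open trace to ground — no output ✗; intermittent dropout ✗; distorted output ✗; audible hum ✗; excess current draw ✓; output clipping ✗; oscillation ✗
(G) blown fuse — does not account for oscillation
Every candidate fails on at least one observation.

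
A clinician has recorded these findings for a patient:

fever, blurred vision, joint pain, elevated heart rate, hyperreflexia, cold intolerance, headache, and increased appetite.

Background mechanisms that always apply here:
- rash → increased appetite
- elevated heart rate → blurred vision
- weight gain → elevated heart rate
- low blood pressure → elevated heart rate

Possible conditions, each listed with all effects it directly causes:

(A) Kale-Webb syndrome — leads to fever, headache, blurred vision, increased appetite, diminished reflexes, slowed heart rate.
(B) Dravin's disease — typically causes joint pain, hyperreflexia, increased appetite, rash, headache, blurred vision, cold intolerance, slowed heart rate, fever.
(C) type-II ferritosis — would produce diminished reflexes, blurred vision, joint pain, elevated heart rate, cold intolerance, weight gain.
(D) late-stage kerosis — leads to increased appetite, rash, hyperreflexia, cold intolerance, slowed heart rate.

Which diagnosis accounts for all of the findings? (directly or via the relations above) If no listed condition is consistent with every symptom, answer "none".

Checking each candidate against the observations:
(A) Kale-Webb syndrome — fever match; blurred vision match; joint pain miss; elevated heart rate miss; hyperreflexia miss; cold intolerance miss; headache match; increased appetite match
(B) Dravin's disease — fever match; blurred vision match; joint pain match; elevated heart rate miss; hyperreflexia match; cold intolerance match; headache match; increased appetite match
(C) type-II ferritosis — fever miss; blurred vision match; joint pain match; elevated heart rate match; hyperreflexia miss; cold intolerance match; headache miss; increased appetite miss
(D) late-stage kerosis — fever miss; blurred vision miss; joint pain miss; elevated heart rate miss; hyperreflexia match; cold intolerance match; headache miss; increased appetite match
None of the listed candidates fits everything.

none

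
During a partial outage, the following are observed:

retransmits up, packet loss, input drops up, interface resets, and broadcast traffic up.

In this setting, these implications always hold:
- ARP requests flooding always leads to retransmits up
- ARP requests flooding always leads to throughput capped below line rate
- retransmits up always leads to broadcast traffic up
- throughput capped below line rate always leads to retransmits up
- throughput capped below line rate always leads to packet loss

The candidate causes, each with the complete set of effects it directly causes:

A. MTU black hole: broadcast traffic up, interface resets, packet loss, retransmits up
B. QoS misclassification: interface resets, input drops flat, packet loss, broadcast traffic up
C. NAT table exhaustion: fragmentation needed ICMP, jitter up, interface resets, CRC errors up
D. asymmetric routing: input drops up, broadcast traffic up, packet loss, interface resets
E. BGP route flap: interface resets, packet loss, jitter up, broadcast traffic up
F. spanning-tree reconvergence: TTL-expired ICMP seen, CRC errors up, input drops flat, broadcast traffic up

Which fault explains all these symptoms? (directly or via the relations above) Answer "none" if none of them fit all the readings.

For each candidate, compare predicted effects to what was observed:
(A) MTU black hole — retransmits up ✓; packet loss ✓; input drops up ✗; interface resets ✓; broadcast traffic up ✓
(B) QoS misclassification — retransmits up ✗; packet loss ✓; input drops up ✗; interface resets ✓; broadcast traffic up ✓
(C) NAT table exhaustion — retransmits up ✗; packet loss ✗; input drops up ✗; interface resets ✓; broadcast traffic up ✗
(D) asymmetric routing — does not account for retransmits up
(E) BGP route flap — does not account for retransmits up, input drops up
(F) spanning-tree reconvergence — retransmits up ✗; packet loss ✗; input drops up ✗; interface resets ✗; broadcast traffic up ✓
No candidate is consistent with all observations.

none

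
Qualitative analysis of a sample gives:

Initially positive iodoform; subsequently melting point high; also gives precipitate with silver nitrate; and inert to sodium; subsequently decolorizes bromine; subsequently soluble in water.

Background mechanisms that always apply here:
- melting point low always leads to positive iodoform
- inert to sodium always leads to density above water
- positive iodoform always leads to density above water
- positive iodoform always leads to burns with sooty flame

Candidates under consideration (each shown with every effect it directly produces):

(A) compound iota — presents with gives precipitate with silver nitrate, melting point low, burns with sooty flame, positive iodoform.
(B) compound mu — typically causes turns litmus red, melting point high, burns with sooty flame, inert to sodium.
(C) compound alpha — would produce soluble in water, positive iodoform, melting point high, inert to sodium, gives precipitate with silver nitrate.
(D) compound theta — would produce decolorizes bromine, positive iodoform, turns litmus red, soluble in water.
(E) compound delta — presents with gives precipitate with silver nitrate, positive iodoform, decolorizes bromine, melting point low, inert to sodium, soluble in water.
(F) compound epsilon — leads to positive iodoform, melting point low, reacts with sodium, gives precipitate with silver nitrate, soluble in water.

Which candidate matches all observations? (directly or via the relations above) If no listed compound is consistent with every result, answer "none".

For each candidate, compare predicted effects to what was observed:
(A) compound iota — positive iodoform match; melting point high miss; gives precipitate with silver nitrate match; inert to sodium miss; decolorizes bromine miss; soluble in water miss
(B) compound mu — positive iodoform miss; melting point high match; gives precipitate with silver nitrate miss; inert to sodium match; decolorizes bromine miss; soluble in water miss
(C) compound alpha — positive iodoform match; melting point high match; gives precipitate with silver nitrate match; inert to sodium match; decolorizes bromine miss; soluble in water match
(D) compound theta — positive iodoform match; melting point high miss; gives precipitate with silver nitrate miss; inert to sodium miss; decolorizes bromine match; soluble in water match
(E) compound delta — positive iodoform match; melting point high miss; gives precipitate with silver nitrate match; inert to sodium match; decolorizes bromine match; soluble in water match
(F) compound epsilon — positive iodoform match; melting point high miss; gives precipitate with silver nitrate match; inert to sodium miss; decolorizes bromine miss; soluble in water match
No candidate is consistent with all observations.

none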